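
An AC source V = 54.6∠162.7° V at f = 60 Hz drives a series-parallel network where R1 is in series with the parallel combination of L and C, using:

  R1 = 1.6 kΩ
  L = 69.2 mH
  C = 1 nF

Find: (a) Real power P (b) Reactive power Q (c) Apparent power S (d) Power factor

Step 1 — Angular frequency: ω = 2π·f = 2π·60 = 377 rad/s.
Step 2 — Component impedances:
  R1: Z = R = 1600 Ω
  L: Z = jωL = j·377·0.0692 = 0 + j26.09 Ω
  C: Z = 1/(jωC) = -j/(ω·C) = 0 - j2.653e+06 Ω
Step 3 — Parallel branch: L || C = 1/(1/L + 1/C) = 0 + j26.09 Ω.
Step 4 — Series with R1: Z_total = R1 + (L || C) = 1600 + j26.09 Ω = 1600∠0.9° Ω.
Step 5 — Source phasor: V = 54.6∠162.7° V = -52.13 + j16.24 V.
Step 6 — Current: I = V / Z = -0.03241 + j0.01068 A = 0.03412∠161.8° A.
Step 7 — Complex power: S = V·I* = 1.863 + j0.03037 VA.
Step 8 — Real power: P = Re(S) = 1.863 W.
Step 9 — Reactive power: Q = Im(S) = 0.03037 VAR.
Step 10 — Apparent power: |S| = 1.863 VA.
Step 11 — Power factor: PF = P/|S| = 0.9999 (lagging).

(a) P = 1.863 W  (b) Q = 0.03037 VAR  (c) S = 1.863 VA  (d) PF = 0.9999 (lagging)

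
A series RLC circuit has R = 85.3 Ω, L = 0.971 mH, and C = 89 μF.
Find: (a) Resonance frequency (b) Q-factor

Step 1 — Resonance condition Im(Z)=0 gives ω₀ = 1/√(LC).
Step 2 — ω₀ = 1/√(0.000971·8.9e-05) = 3402 rad/s.
Step 3 — f₀ = ω₀/(2π) = 541.4 Hz.
Step 4 — Series Q: Q = ω₀L/R = 3402·0.000971/85.3 = 0.03872.

(a) f₀ = 541.4 Hz  (b) Q = 0.03872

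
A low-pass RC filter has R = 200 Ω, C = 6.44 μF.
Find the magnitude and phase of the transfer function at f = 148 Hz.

Step 1 — Angular frequency: ω = 2π·148 = 929.9 rad/s.
Step 2 — Transfer function: H(jω) = 1/(1 + jωRC).
Step 3 — Denominator: 1 + jωRC = 1 + j·929.9·200·6.44e-06 = 1 + j1.198.
Step 4 — H = 0.4108 - j0.492.
Step 5 — Magnitude: |H| = 0.6409 (-3.9 dB); phase: φ = -50.1°.

|H| = 0.6409 (-3.9 dB), φ = -50.1°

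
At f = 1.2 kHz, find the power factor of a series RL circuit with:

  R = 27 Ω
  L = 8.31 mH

Step 1 — Angular frequency: ω = 2π·f = 2π·1200 = 7540 rad/s.
Step 2 — Component impedances:
  R: Z = R = 27 Ω
  L: Z = jωL = j·7540·0.00831 = 0 + j62.66 Ω
Step 3 — Series combination: Z_total = R + L = 27 + j62.66 Ω = 68.23∠66.7° Ω.
Step 4 — Power factor: PF = cos(φ) = Re(Z)/|Z| = 27/68.23 = 0.3957.
Step 5 — Type: Im(Z) = 62.66 ⇒ lagging (phase φ = 66.7°).

PF = 0.3957 (lagging, φ = 66.7°)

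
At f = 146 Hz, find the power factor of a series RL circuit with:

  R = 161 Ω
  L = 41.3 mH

Step 1 — Angular frequency: ω = 2π·f = 2π·146 = 917.3 rad/s.
Step 2 — Component impedances:
  R: Z = R = 161 Ω
  L: Z = jωL = j·917.3·0.0413 = 0 + j37.89 Ω
Step 3 — Series combination: Z_total = R + L = 161 + j37.89 Ω = 165.4∠13.2° Ω.
Step 4 — Power factor: PF = cos(φ) = Re(Z)/|Z| = 161/165.4 = 0.9734.
Step 5 — Type: Im(Z) = 37.89 ⇒ lagging (phase φ = 13.2°).

PF = 0.9734 (lagging, φ = 13.2°)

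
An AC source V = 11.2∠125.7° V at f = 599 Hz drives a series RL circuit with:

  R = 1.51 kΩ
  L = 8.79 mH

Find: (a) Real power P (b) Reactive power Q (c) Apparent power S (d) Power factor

Step 1 — Angular frequency: ω = 2π·f = 2π·599 = 3764 rad/s.
Step 2 — Component impedances:
  R: Z = R = 1510 Ω
  L: Z = jωL = j·3764·0.00879 = 0 + j33.08 Ω
Step 3 — Series combination: Z_total = R + L = 1510 + j33.08 Ω = 1510∠1.3° Ω.
Step 4 — Source phasor: V = 11.2∠125.7° V = -6.536 + j9.095 V.
Step 5 — Current: I = V / Z = -0.004194 + j0.006115 A = 0.007415∠124.4° A.
Step 6 — Complex power: S = V·I* = 0.08303 + j0.001819 VA.
Step 7 — Real power: P = Re(S) = 0.08303 W.
Step 8 — Reactive power: Q = Im(S) = 0.001819 VAR.
Step 9 — Apparent power: |S| = 0.08305 VA.
Step 10 — Power factor: PF = P/|S| = 0.9998 (lagging).

(a) P = 0.08303 W  (b) Q = 0.001819 VAR  (c) S = 0.08305 VA  (d) PF = 0.9998 (lagging)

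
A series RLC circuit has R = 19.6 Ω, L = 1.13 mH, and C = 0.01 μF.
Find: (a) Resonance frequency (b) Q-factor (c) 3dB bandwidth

Step 1 — Resonance: ω₀ = 1/√(LC) = 1/√(0.00113·1e-08) = 2.975e+05 rad/s.
Step 2 — f₀ = ω₀/(2π) = 4.735e+04 Hz.
Step 3 — Series Q: Q = ω₀L/R = 2.975e+05·0.00113/19.6 = 17.15.
Step 4 — Bandwidth: Δω = ω₀/Q = 1.735e+04 rad/s; BW = Δω/(2π) = 2761 Hz.

(a) f₀ = 4.735e+04 Hz  (b) Q = 17.15  (c) BW = 2761 Hz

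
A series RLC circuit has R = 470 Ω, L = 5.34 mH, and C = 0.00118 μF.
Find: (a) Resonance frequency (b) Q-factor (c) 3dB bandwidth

Step 1 — Resonance condition Im(Z)=0 gives ω₀ = 1/√(LC).
Step 2 — ω₀ = 1/√(0.00534·1.18e-09) = 3.984e+05 rad/s.
Step 3 — f₀ = ω₀/(2π) = 6.34e+04 Hz.
Step 4 — Series Q: Q = ω₀L/R = 3.984e+05·0.00534/470 = 4.526.
Step 5 — 3dB bandwidth: Δω = ω₀/Q = 8.801e+04 rad/s; BW = Δω/(2π) = 1.401e+04 Hz.

(a) f₀ = 6.34e+04 Hz  (b) Q = 4.526  (c) BW = 1.401e+04 Hz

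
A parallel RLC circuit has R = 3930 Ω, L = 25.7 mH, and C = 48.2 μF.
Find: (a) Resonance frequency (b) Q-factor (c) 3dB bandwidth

Step 1 — Resonance: ω₀ = 1/√(LC) = 1/√(0.0257·4.82e-05) = 898.5 rad/s.
Step 2 — f₀ = ω₀/(2π) = 143 Hz.
Step 3 — Parallel Q: Q = R/(ω₀L) = 3930/(898.5·0.0257) = 170.2.
Step 4 — Bandwidth: Δω = ω₀/Q = 5.279 rad/s; BW = Δω/(2π) = 0.8402 Hz.

(a) f₀ = 143 Hz  (b) Q = 170.2  (c) BW = 0.8402 Hz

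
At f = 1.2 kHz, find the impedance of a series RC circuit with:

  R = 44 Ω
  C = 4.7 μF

Step 1 — Angular frequency: ω = 2π·f = 2π·1200 = 7540 rad/s.
Step 2 — Component impedances:
  R: Z = R = 44 Ω
  C: Z = 1/(jωC) = -j/(ω·C) = 0 - j28.22 Ω
Step 3 — Series combination: Z_total = R + C = 44 - j28.22 Ω = 52.27∠-32.7° Ω.

Z = 44 - j28.22 Ω = 52.27∠-32.7° Ω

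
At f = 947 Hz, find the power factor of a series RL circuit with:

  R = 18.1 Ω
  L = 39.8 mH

Step 1 — Angular frequency: ω = 2π·f = 2π·947 = 5950 rad/s.
Step 2 — Component impedances:
  R: Z = R = 18.1 Ω
  L: Z = jωL = j·5950·0.0398 = 0 + j236.8 Ω
Step 3 — Series combination: Z_total = R + L = 18.1 + j236.8 Ω = 237.5∠85.6° Ω.
Step 4 — Power factor: PF = cos(φ) = Re(Z)/|Z| = 18.1/237.5 = 0.07621.
Step 5 — Type: Im(Z) = 236.8 ⇒ lagging (phase φ = 85.6°).

PF = 0.07621 (lagging, φ = 85.6°)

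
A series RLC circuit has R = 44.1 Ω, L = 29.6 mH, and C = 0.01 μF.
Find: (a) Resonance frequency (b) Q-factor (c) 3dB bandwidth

Step 1 — Resonance: ω₀ = 1/√(LC) = 1/√(0.0296·1e-08) = 5.812e+04 rad/s.
Step 2 — f₀ = ω₀/(2π) = 9251 Hz.
Step 3 — Series Q: Q = ω₀L/R = 5.812e+04·0.0296/44.1 = 39.01.
Step 4 — Bandwidth: Δω = ω₀/Q = 1490 rad/s; BW = Δω/(2π) = 237.1 Hz.

(a) f₀ = 9251 Hz  (b) Q = 39.01  (c) BW = 237.1 Hz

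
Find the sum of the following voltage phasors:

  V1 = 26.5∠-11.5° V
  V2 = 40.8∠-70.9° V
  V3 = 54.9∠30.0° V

Step 1 — Convert each phasor to rectangular form:
  V1 = 26.5·(cos(-11.5°) + j·sin(-11.5°)) = 25.97 - j5.283 V
  V2 = 40.8·(cos(-70.9°) + j·sin(-70.9°)) = 13.35 - j38.55 V
  V3 = 54.9·(cos(30.0°) + j·sin(30.0°)) = 47.54 + j27.45 V
Step 2 — Sum components: V_total = 86.86 - j16.39 V.
Step 3 — Convert to polar: |V_total| = 88.4 V, ∠V_total = -10.7°.

V_total = 88.4∠-10.7° V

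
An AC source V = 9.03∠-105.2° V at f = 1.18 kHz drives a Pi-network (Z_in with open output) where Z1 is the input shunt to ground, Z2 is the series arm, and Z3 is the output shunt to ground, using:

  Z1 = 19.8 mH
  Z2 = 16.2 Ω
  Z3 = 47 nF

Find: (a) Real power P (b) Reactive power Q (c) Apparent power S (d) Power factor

Step 1 — Angular frequency: ω = 2π·f = 2π·1180 = 7414 rad/s.
Step 2 — Component impedances:
  Z1: Z = jωL = j·7414·0.0198 = 0 + j146.8 Ω
  Z2: Z = R = 16.2 Ω
  Z3: Z = 1/(jωC) = -j/(ω·C) = 0 - j2870 Ω
Step 3 — With open output, the series arm Z2 and the output shunt Z3 appear in series to ground: Z2 + Z3 = 16.2 - j2870 Ω.
Step 4 — Parallel with input shunt Z1: Z_in = Z1 || (Z2 + Z3) = 0.04708 + j154.7 Ω = 154.7∠90.0° Ω.
Step 5 — Source phasor: V = 9.03∠-105.2° V = -2.368 - j8.714 V.
Step 6 — Current: I = V / Z = -0.05633 + j0.01529 A = 0.05837∠164.8° A.
Step 7 — Complex power: S = V·I* = 0.0001604 + j0.527 VA.
Step 8 — Real power: P = Re(S) = 0.0001604 W.
Step 9 — Reactive power: Q = Im(S) = 0.527 VAR.
Step 10 — Apparent power: |S| = 0.527 VA.
Step 11 — Power factor: PF = P/|S| = 0.0003043 (lagging).

(a) P = 0.0001604 W  (b) Q = 0.527 VAR  (c) S = 0.527 VA  (d) PF = 0.0003043 (lagging)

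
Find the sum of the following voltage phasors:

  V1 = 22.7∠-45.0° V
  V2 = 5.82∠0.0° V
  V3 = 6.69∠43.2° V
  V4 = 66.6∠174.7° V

Step 1 — Convert each phasor to rectangular form:
  V1 = 22.7·(cos(-45.0°) + j·sin(-45.0°)) = 16.05 - j16.05 V
  V2 = 5.82·(cos(0.0°) + j·sin(0.0°)) = 5.82 V
  V3 = 6.69·(cos(43.2°) + j·sin(43.2°)) = 4.877 + j4.58 V
  V4 = 66.6·(cos(174.7°) + j·sin(174.7°)) = -66.32 + j6.152 V
Step 2 — Sum components: V_total = -39.57 - j5.32 V.
Step 3 — Convert to polar: |V_total| = 39.92 V, ∠V_total = -172.3°.

V_total = 39.92∠-172.3° V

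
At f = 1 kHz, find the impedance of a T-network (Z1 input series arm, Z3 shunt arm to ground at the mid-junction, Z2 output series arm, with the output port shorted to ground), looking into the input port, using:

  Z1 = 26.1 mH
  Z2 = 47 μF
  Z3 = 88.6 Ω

Step 1 — Angular frequency: ω = 2π·f = 2π·1000 = 6283 rad/s.
Step 2 — Component impedances:
  Z1: Z = jωL = j·6283·0.0261 = 0 + j164 Ω
  Z2: Z = 1/(jωC) = -j/(ω·C) = 0 - j3.386 Ω
  Z3: Z = R = 88.6 Ω
Step 3 — With the output port shorted to ground, the output series arm Z2 runs from the junction to ground; the shunt arm Z3 also runs from the junction to ground. They appear in parallel: Z3 || Z2 = 0.1292 - j3.381 Ω.
Step 4 — Series with input arm Z1: Z_in = Z1 + (Z3 || Z2) = 0.1292 + j160.6 Ω = 160.6∠90.0° Ω.

Z = 0.1292 + j160.6 Ω = 160.6∠90.0° Ω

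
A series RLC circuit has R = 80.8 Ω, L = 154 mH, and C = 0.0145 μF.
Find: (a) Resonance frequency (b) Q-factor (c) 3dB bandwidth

Step 1 — Resonance: ω₀ = 1/√(LC) = 1/√(0.154·1.45e-08) = 2.116e+04 rad/s.
Step 2 — f₀ = ω₀/(2π) = 3368 Hz.
Step 3 — Series Q: Q = ω₀L/R = 2.116e+04·0.154/80.8 = 40.33.
Step 4 — Bandwidth: Δω = ω₀/Q = 524.7 rad/s; BW = Δω/(2π) = 83.5 Hz.

(a) f₀ = 3368 Hz  (b) Q = 40.33  (c) BW = 83.5 Hz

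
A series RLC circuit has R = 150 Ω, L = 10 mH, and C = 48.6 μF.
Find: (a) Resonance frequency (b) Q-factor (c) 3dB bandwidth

Step 1 — Resonance: ω₀ = 1/√(LC) = 1/√(0.01·4.86e-05) = 1434 rad/s.
Step 2 — f₀ = ω₀/(2π) = 228.3 Hz.
Step 3 — Series Q: Q = ω₀L/R = 1434·0.01/150 = 0.09563.
Step 4 — Bandwidth: Δω = ω₀/Q = 1.5e+04 rad/s; BW = Δω/(2π) = 2387 Hz.

(a) f₀ = 228.3 Hz  (b) Q = 0.09563  (c) BW = 2387 Hz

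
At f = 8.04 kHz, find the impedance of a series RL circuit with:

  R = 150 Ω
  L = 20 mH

Step 1 — Angular frequency: ω = 2π·f = 2π·8040 = 5.052e+04 rad/s.
Step 2 — Component impedances:
  R: Z = R = 150 Ω
  L: Z = jωL = j·5.052e+04·0.02 = 0 + j1010 Ω
Step 3 — Series combination: Z_total = R + L = 150 + j1010 Ω = 1021∠81.6° Ω.

Z = 150 + j1010 Ω = 1021∠81.6° Ω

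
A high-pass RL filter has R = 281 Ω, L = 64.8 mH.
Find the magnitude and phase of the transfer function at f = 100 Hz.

Step 1 — Angular frequency: ω = 2π·100 = 628.3 rad/s.
Step 2 — Transfer function: H(jω) = jωL/(R + jωL).
Step 3 — Numerator jωL = j·40.72; denominator R + jωL = 281 + j40.72.
Step 4 — H = 0.02056 + j0.1419.
Step 5 — Magnitude: |H| = 0.1434 (-16.9 dB); phase: φ = 81.8°.

|H| = 0.1434 (-16.9 dB), φ = 81.8°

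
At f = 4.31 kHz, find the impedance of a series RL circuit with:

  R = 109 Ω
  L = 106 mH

Step 1 — Angular frequency: ω = 2π·f = 2π·4310 = 2.708e+04 rad/s.
Step 2 — Component impedances:
  R: Z = R = 109 Ω
  L: Z = jωL = j·2.708e+04·0.106 = 0 + j2871 Ω
Step 3 — Series combination: Z_total = R + L = 109 + j2871 Ω = 2873∠87.8° Ω.

Z = 109 + j2871 Ω = 2873∠87.8° Ω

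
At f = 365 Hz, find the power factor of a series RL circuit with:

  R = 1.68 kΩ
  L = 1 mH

Step 1 — Angular frequency: ω = 2π·f = 2π·365 = 2293 rad/s.
Step 2 — Component impedances:
  R: Z = R = 1680 Ω
  L: Z = jωL = j·2293·0.001 = 0 + j2.293 Ω
Step 3 — Series combination: Z_total = R + L = 1680 + j2.293 Ω = 1680∠0.1° Ω.
Step 4 — Power factor: PF = cos(φ) = Re(Z)/|Z| = 1680/1680 = 1.
Step 5 — Type: Im(Z) = 2.293 ⇒ lagging (phase φ = 0.1°).

PF = 1 (lagging, φ = 0.1°)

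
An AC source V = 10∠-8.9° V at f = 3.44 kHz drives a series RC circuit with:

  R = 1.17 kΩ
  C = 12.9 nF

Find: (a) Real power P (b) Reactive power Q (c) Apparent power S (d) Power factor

Step 1 — Angular frequency: ω = 2π·f = 2π·3440 = 2.161e+04 rad/s.
Step 2 — Component impedances:
  R: Z = R = 1170 Ω
  C: Z = 1/(jωC) = -j/(ω·C) = 0 - j3587 Ω
Step 3 — Series combination: Z_total = R + C = 1170 - j3587 Ω = 3773∠-71.9° Ω.
Step 4 — Source phasor: V = 10∠-8.9° V = 9.88 - j1.547 V.
Step 5 — Current: I = V / Z = 0.001202 + j0.002363 A = 0.002651∠63.0° A.
Step 6 — Complex power: S = V·I* = 0.008221 - j0.0252 VA.
Step 7 — Real power: P = Re(S) = 0.008221 W.
Step 8 — Reactive power: Q = Im(S) = -0.0252 VAR.
Step 9 — Apparent power: |S| = 0.02651 VA.
Step 10 — Power factor: PF = P/|S| = 0.3101 (leading).

(a) P = 0.008221 W  (b) Q = -0.0252 VAR  (c) S = 0.02651 VA  (d) PF = 0.3101 (leading)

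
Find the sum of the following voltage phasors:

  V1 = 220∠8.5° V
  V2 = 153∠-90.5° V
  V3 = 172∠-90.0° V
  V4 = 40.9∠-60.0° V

Step 1 — Convert each phasor to rectangular form:
  V1 = 220·(cos(8.5°) + j·sin(8.5°)) = 217.6 + j32.52 V
  V2 = 153·(cos(-90.5°) + j·sin(-90.5°)) = -1.335 - j153 V
  V3 = 172·(cos(-90.0°) + j·sin(-90.0°)) = 0 - j172 V
  V4 = 40.9·(cos(-60.0°) + j·sin(-60.0°)) = 20.45 - j35.42 V
Step 2 — Sum components: V_total = 236.7 - j327.9 V.
Step 3 — Convert to polar: |V_total| = 404.4 V, ∠V_total = -54.2°.

V_total = 404.4∠-54.2° V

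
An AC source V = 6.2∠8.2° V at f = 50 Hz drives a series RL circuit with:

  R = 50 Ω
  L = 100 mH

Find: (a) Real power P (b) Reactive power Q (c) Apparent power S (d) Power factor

Step 1 — Angular frequency: ω = 2π·f = 2π·50 = 314.2 rad/s.
Step 2 — Component impedances:
  R: Z = R = 50 Ω
  L: Z = jωL = j·314.2·0.1 = 0 + j31.42 Ω
Step 3 — Series combination: Z_total = R + L = 50 + j31.42 Ω = 59.05∠32.1° Ω.
Step 4 — Source phasor: V = 6.2∠8.2° V = 6.137 + j0.8843 V.
Step 5 — Current: I = V / Z = 0.09596 - j0.04261 A = 0.105∠-23.9° A.
Step 6 — Complex power: S = V·I* = 0.5512 + j0.3463 VA.
Step 7 — Real power: P = Re(S) = 0.5512 W.
Step 8 — Reactive power: Q = Im(S) = 0.3463 VAR.
Step 9 — Apparent power: |S| = 0.651 VA.
Step 10 — Power factor: PF = P/|S| = 0.8467 (lagging).

(a) P = 0.5512 W  (b) Q = 0.3463 VAR  (c) S = 0.651 VA  (d) PF = 0.8467 (lagging)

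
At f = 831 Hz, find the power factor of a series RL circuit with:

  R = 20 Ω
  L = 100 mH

Step 1 — Angular frequency: ω = 2π·f = 2π·831 = 5221 rad/s.
Step 2 — Component impedances:
  R: Z = R = 20 Ω
  L: Z = jωL = j·5221·0.1 = 0 + j522.1 Ω
Step 3 — Series combination: Z_total = R + L = 20 + j522.1 Ω = 522.5∠87.8° Ω.
Step 4 — Power factor: PF = cos(φ) = Re(Z)/|Z| = 20/522.5 = 0.03828.
Step 5 — Type: Im(Z) = 522.1 ⇒ lagging (phase φ = 87.8°).

PF = 0.03828 (lagging, φ = 87.8°)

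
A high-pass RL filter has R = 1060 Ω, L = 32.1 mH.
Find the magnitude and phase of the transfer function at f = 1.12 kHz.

Step 1 — Angular frequency: ω = 2π·1120 = 7037 rad/s.
Step 2 — Transfer function: H(jω) = jωL/(R + jωL).
Step 3 — Numerator jωL = j·225.9; denominator R + jωL = 1060 + j225.9.
Step 4 — H = 0.04344 + j0.2038.
Step 5 — Magnitude: |H| = 0.2084 (-13.6 dB); phase: φ = 78.0°.

|H| = 0.2084 (-13.6 dB), φ = 78.0°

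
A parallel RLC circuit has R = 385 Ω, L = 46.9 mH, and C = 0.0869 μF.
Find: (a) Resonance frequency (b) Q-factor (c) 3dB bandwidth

Step 1 — Resonance: ω₀ = 1/√(LC) = 1/√(0.0469·8.69e-08) = 1.566e+04 rad/s.
Step 2 — f₀ = ω₀/(2π) = 2493 Hz.
Step 3 — Parallel Q: Q = R/(ω₀L) = 385/(1.566e+04·0.0469) = 0.5241.
Step 4 — Bandwidth: Δω = ω₀/Q = 2.989e+04 rad/s; BW = Δω/(2π) = 4757 Hz.

(a) f₀ = 2493 Hz  (b) Q = 0.5241  (c) BW = 4757 Hz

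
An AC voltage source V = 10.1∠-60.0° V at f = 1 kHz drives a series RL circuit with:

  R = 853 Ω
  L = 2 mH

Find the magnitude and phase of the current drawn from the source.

Step 1 — Angular frequency: ω = 2π·f = 2π·1000 = 6283 rad/s.
Step 2 — Component impedances:
  R: Z = R = 853 Ω
  L: Z = jωL = j·6283·0.002 = 0 + j12.57 Ω
Step 3 — Series combination: Z_total = R + L = 853 + j12.57 Ω = 853.1∠0.8° Ω.
Step 4 — Source phasor: V = 10.1∠-60.0° V = 5.05 - j8.747 V.
Step 5 — Ohm's law: I = V / Z_total = (5.05 - j8.747) / (853 + j12.57) = 0.005768 - j0.01034 A.
Step 6 — Convert to polar: |I| = 0.01184 A, ∠I = -60.8°.

I = 0.01184∠-60.8° A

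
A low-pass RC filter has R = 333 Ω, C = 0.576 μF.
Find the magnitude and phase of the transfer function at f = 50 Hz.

Step 1 — Angular frequency: ω = 2π·50 = 314.2 rad/s.
Step 2 — Transfer function: H(jω) = 1/(1 + jωRC).
Step 3 — Denominator: 1 + jωRC = 1 + j·314.2·333·5.76e-07 = 1 + j0.06026.
Step 4 — H = 0.9964 - j0.06004.
Step 5 — Magnitude: |H| = 0.9982 (-0.0 dB); phase: φ = -3.4°.

|H| = 0.9982 (-0.0 dB), φ = -3.4°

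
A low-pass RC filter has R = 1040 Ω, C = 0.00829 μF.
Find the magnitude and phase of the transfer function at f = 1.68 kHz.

Step 1 — Angular frequency: ω = 2π·1680 = 1.056e+04 rad/s.
Step 2 — Transfer function: H(jω) = 1/(1 + jωRC).
Step 3 — Denominator: 1 + jωRC = 1 + j·1.056e+04·1040·8.29e-09 = 1 + j0.09101.
Step 4 — H = 0.9918 - j0.09026.
Step 5 — Magnitude: |H| = 0.9959 (-0.0 dB); phase: φ = -5.2°.

|H| = 0.9959 (-0.0 dB), φ = -5.2°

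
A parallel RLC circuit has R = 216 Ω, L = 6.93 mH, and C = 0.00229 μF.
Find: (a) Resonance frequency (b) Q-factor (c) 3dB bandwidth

Step 1 — Resonance: ω₀ = 1/√(LC) = 1/√(0.00693·2.29e-09) = 2.51e+05 rad/s.
Step 2 — f₀ = ω₀/(2π) = 3.995e+04 Hz.
Step 3 — Parallel Q: Q = R/(ω₀L) = 216/(2.51e+05·0.00693) = 0.1242.
Step 4 — Bandwidth: Δω = ω₀/Q = 2.022e+06 rad/s; BW = Δω/(2π) = 3.218e+05 Hz.

(a) f₀ = 3.995e+04 Hz  (b) Q = 0.1242  (c) BW = 3.218e+05 Hz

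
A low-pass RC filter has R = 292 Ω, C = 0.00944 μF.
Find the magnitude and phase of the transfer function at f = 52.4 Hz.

Step 1 — Angular frequency: ω = 2π·52.4 = 329.2 rad/s.
Step 2 — Transfer function: H(jω) = 1/(1 + jωRC).
Step 3 — Denominator: 1 + jωRC = 1 + j·329.2·292·9.44e-09 = 1 + j0.0009075.
Step 4 — H = 1 - j0.0009075.
Step 5 — Magnitude: |H| = 1 (-0.0 dB); phase: φ = -0.1°.

|H| = 1 (-0.0 dB), φ = -0.1°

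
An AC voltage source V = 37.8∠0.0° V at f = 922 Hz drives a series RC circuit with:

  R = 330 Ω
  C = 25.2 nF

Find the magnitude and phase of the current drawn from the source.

Step 1 — Angular frequency: ω = 2π·f = 2π·922 = 5793 rad/s.
Step 2 — Component impedances:
  R: Z = R = 330 Ω
  C: Z = 1/(jωC) = -j/(ω·C) = 0 - j6850 Ω
Step 3 — Series combination: Z_total = R + C = 330 - j6850 Ω = 6858∠-87.2° Ω.
Step 4 — Source phasor: V = 37.8∠0.0° V = 37.8 V.
Step 5 — Ohm's law: I = V / Z_total = (37.8) / (330 - j6850) = 0.0002652 + j0.005505 A.
Step 6 — Convert to polar: |I| = 0.005512 A, ∠I = 87.2°.

I = 0.005512∠87.2° A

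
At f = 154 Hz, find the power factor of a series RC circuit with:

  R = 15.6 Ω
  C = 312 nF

Step 1 — Angular frequency: ω = 2π·f = 2π·154 = 967.6 rad/s.
Step 2 — Component impedances:
  R: Z = R = 15.6 Ω
  C: Z = 1/(jωC) = -j/(ω·C) = 0 - j3312 Ω
Step 3 — Series combination: Z_total = R + C = 15.6 - j3312 Ω = 3312∠-89.7° Ω.
Step 4 — Power factor: PF = cos(φ) = Re(Z)/|Z| = 15.6/3312 = 0.00471.
Step 5 — Type: Im(Z) = -3312 ⇒ leading (phase φ = -89.7°).

PF = 0.00471 (leading, φ = -89.7°)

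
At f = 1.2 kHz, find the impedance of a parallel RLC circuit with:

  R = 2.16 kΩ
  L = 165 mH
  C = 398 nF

Step 1 — Angular frequency: ω = 2π·f = 2π·1200 = 7540 rad/s.
Step 2 — Component impedances:
  R: Z = R = 2160 Ω
  L: Z = jωL = j·7540·0.165 = 0 + j1244 Ω
  C: Z = 1/(jωC) = -j/(ω·C) = 0 - j333.2 Ω
Step 3 — Parallel combination: 1/Z_total = 1/R + 1/L + 1/C; Z_total = 91.83 - j435.8 Ω = 445.4∠-78.1° Ω.

Z = 91.83 - j435.8 Ω = 445.4∠-78.1° Ω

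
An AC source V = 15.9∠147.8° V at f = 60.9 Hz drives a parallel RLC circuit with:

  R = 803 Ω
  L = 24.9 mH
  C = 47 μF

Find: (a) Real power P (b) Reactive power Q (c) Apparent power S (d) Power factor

Step 1 — Angular frequency: ω = 2π·f = 2π·60.9 = 382.6 rad/s.
Step 2 — Component impedances:
  R: Z = R = 803 Ω
  L: Z = jωL = j·382.6·0.0249 = 0 + j9.528 Ω
  C: Z = 1/(jωC) = -j/(ω·C) = 0 - j55.6 Ω
Step 3 — Parallel combination: 1/Z_total = 1/R + 1/L + 1/C; Z_total = 0.1646 + j11.5 Ω = 11.5∠89.2° Ω.
Step 4 — Source phasor: V = 15.9∠147.8° V = -13.45 + j8.473 V.
Step 5 — Current: I = V / Z = 0.7201 + j1.181 A = 1.383∠58.6° A.
Step 6 — Complex power: S = V·I* = 0.3148 + j21.99 VA.
Step 7 — Real power: P = Re(S) = 0.3148 W.
Step 8 — Reactive power: Q = Im(S) = 21.99 VAR.
Step 9 — Apparent power: |S| = 21.99 VA.
Step 10 — Power factor: PF = P/|S| = 0.01432 (lagging).

(a) P = 0.3148 W  (b) Q = 21.99 VAR  (c) S = 21.99 VA  (d) PF = 0.01432 (lagging)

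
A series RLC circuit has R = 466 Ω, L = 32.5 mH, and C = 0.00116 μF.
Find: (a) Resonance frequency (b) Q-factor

Step 1 — Resonance condition Im(Z)=0 gives ω₀ = 1/√(LC).
Step 2 — ω₀ = 1/√(0.0325·1.16e-09) = 1.629e+05 rad/s.
Step 3 — f₀ = ω₀/(2π) = 2.592e+04 Hz.
Step 4 — Series Q: Q = ω₀L/R = 1.629e+05·0.0325/466 = 11.36.

(a) f₀ = 2.592e+04 Hz  (b) Q = 11.36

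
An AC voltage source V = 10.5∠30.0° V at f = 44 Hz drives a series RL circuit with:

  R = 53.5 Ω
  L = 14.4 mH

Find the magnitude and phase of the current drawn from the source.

Step 1 — Angular frequency: ω = 2π·f = 2π·44 = 276.5 rad/s.
Step 2 — Component impedances:
  R: Z = R = 53.5 Ω
  L: Z = jωL = j·276.5·0.0144 = 0 + j3.981 Ω
Step 3 — Series combination: Z_total = R + L = 53.5 + j3.981 Ω = 53.65∠4.3° Ω.
Step 4 — Source phasor: V = 10.5∠30.0° V = 9.093 + j5.25 V.
Step 5 — Ohm's law: I = V / Z_total = (9.093 + j5.25) / (53.5 + j3.981) = 0.1763 + j0.08501 A.
Step 6 — Convert to polar: |I| = 0.1957 A, ∠I = 25.7°.

I = 0.1957∠25.7° A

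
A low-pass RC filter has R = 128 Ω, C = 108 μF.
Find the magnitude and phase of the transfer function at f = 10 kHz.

Step 1 — Angular frequency: ω = 2π·1e+04 = 6.283e+04 rad/s.
Step 2 — Transfer function: H(jω) = 1/(1 + jωRC).
Step 3 — Denominator: 1 + jωRC = 1 + j·6.283e+04·128·0.000108 = 1 + j868.6.
Step 4 — H = 1.325e-06 - j0.001151.
Step 5 — Magnitude: |H| = 0.001151 (-58.8 dB); phase: φ = -89.9°.

|H| = 0.001151 (-58.8 dB), φ = -89.9°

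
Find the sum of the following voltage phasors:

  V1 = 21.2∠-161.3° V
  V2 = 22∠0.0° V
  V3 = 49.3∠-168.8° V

Step 1 — Convert each phasor to rectangular form:
  V1 = 21.2·(cos(-161.3°) + j·sin(-161.3°)) = -20.08 - j6.797 V
  V2 = 22·(cos(0.0°) + j·sin(0.0°)) = 22 V
  V3 = 49.3·(cos(-168.8°) + j·sin(-168.8°)) = -48.36 - j9.576 V
Step 2 — Sum components: V_total = -46.44 - j16.37 V.
Step 3 — Convert to polar: |V_total| = 49.24 V, ∠V_total = -160.6°.

V_total = 49.24∠-160.6° V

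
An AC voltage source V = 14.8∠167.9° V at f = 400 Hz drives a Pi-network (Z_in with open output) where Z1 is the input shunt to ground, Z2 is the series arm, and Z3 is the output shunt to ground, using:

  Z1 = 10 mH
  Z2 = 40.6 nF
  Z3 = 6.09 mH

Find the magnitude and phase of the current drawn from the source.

Step 1 — Angular frequency: ω = 2π·f = 2π·400 = 2513 rad/s.
Step 2 — Component impedances:
  Z1: Z = jωL = j·2513·0.01 = 0 + j25.13 Ω
  Z2: Z = 1/(jωC) = -j/(ω·C) = 0 - j9800 Ω
  Z3: Z = jωL = j·2513·0.00609 = 0 + j15.31 Ω
Step 3 — With open output, the series arm Z2 and the output shunt Z3 appear in series to ground: Z2 + Z3 = 0 - j9785 Ω.
Step 4 — Parallel with input shunt Z1: Z_in = Z1 || (Z2 + Z3) = 0 + j25.2 Ω = 25.2∠90.0° Ω.
Step 5 — Source phasor: V = 14.8∠167.9° V = -14.47 + j3.102 V.
Step 6 — Ohm's law: I = V / Z_total = (-14.47 + j3.102) / (0 + j25.2) = 0.1231 + j0.5743 A.
Step 7 — Convert to polar: |I| = 0.5874 A, ∠I = 77.9°.

I = 0.5874∠77.9° A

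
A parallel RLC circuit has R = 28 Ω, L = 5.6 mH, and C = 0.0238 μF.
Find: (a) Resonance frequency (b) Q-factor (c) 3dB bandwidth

Step 1 — Resonance: ω₀ = 1/√(LC) = 1/√(0.0056·2.38e-08) = 8.662e+04 rad/s.
Step 2 — f₀ = ω₀/(2π) = 1.379e+04 Hz.
Step 3 — Parallel Q: Q = R/(ω₀L) = 28/(8.662e+04·0.0056) = 0.05772.
Step 4 — Bandwidth: Δω = ω₀/Q = 1.501e+06 rad/s; BW = Δω/(2π) = 2.388e+05 Hz.

(a) f₀ = 1.379e+04 Hz  (b) Q = 0.05772  (c) BW = 2.388e+05 Hz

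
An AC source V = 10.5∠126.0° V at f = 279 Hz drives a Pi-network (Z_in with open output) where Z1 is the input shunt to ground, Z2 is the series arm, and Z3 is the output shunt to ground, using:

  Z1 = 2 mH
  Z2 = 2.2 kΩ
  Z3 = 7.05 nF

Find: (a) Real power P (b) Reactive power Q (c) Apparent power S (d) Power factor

Step 1 — Angular frequency: ω = 2π·f = 2π·279 = 1753 rad/s.
Step 2 — Component impedances:
  Z1: Z = jωL = j·1753·0.002 = 0 + j3.506 Ω
  Z2: Z = R = 2200 Ω
  Z3: Z = 1/(jωC) = -j/(ω·C) = 0 - j8.091e+04 Ω
Step 3 — With open output, the series arm Z2 and the output shunt Z3 appear in series to ground: Z2 + Z3 = 2200 - j8.091e+04 Ω.
Step 4 — Parallel with input shunt Z1: Z_in = Z1 || (Z2 + Z3) = 4.128e-06 + j3.506 Ω = 3.506∠90.0° Ω.
Step 5 — Source phasor: V = 10.5∠126.0° V = -6.172 + j8.495 V.
Step 6 — Current: I = V / Z = 2.423 + j1.76 A = 2.995∠36.0° A.
Step 7 — Complex power: S = V·I* = 3.702e-05 + j31.44 VA.
Step 8 — Real power: P = Re(S) = 3.702e-05 W.
Step 9 — Reactive power: Q = Im(S) = 31.44 VAR.
Step 10 — Apparent power: |S| = 31.44 VA.
Step 11 — Power factor: PF = P/|S| = 1.177e-06 (lagging).

(a) P = 3.702e-05 W  (b) Q = 31.44 VAR  (c) S = 31.44 VA  (d) PF = 1.177e-06 (lagging)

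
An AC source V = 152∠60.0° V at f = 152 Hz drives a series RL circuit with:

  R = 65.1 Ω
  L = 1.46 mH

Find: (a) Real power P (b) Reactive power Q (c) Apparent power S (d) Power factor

Step 1 — Angular frequency: ω = 2π·f = 2π·152 = 955 rad/s.
Step 2 — Component impedances:
  R: Z = R = 65.1 Ω
  L: Z = jωL = j·955·0.00146 = 0 + j1.394 Ω
Step 3 — Series combination: Z_total = R + L = 65.1 + j1.394 Ω = 65.11∠1.2° Ω.
Step 4 — Source phasor: V = 152∠60.0° V = 76 + j131.6 V.
Step 5 — Current: I = V / Z = 1.21 + j1.996 A = 2.334∠58.8° A.
Step 6 — Complex power: S = V·I* = 354.7 + j7.598 VA.
Step 7 — Real power: P = Re(S) = 354.7 W.
Step 8 — Reactive power: Q = Im(S) = 7.598 VAR.
Step 9 — Apparent power: |S| = 354.8 VA.
Step 10 — Power factor: PF = P/|S| = 0.9998 (lagging).

(a) P = 354.7 W  (b) Q = 7.598 VAR  (c) S = 354.8 VA  (d) PF = 0.9998 (lagging)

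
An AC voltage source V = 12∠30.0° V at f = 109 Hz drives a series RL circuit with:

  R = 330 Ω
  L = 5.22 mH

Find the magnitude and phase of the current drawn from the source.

Step 1 — Angular frequency: ω = 2π·f = 2π·109 = 684.9 rad/s.
Step 2 — Component impedances:
  R: Z = R = 330 Ω
  L: Z = jωL = j·684.9·0.00522 = 0 + j3.575 Ω
Step 3 — Series combination: Z_total = R + L = 330 + j3.575 Ω = 330∠0.6° Ω.
Step 4 — Source phasor: V = 12∠30.0° V = 10.39 + j6 V.
Step 5 — Ohm's law: I = V / Z_total = (10.39 + j6) / (330 + j3.575) = 0.03169 + j0.01784 A.
Step 6 — Convert to polar: |I| = 0.03636 A, ∠I = 29.4°.

I = 0.03636∠29.4° A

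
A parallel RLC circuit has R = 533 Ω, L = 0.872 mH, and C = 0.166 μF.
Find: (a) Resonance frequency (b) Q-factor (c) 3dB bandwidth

Step 1 — Resonance: ω₀ = 1/√(LC) = 1/√(0.000872·1.66e-07) = 8.312e+04 rad/s.
Step 2 — f₀ = ω₀/(2π) = 1.323e+04 Hz.
Step 3 — Parallel Q: Q = R/(ω₀L) = 533/(8.312e+04·0.000872) = 7.354.
Step 4 — Bandwidth: Δω = ω₀/Q = 1.13e+04 rad/s; BW = Δω/(2π) = 1799 Hz.

(a) f₀ = 1.323e+04 Hz  (b) Q = 7.354  (c) BW = 1799 Hz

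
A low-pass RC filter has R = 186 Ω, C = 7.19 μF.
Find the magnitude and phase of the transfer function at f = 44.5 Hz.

Step 1 — Angular frequency: ω = 2π·44.5 = 279.6 rad/s.
Step 2 — Transfer function: H(jω) = 1/(1 + jωRC).
Step 3 — Denominator: 1 + jωRC = 1 + j·279.6·186·7.19e-06 = 1 + j0.3739.
Step 4 — H = 0.8773 - j0.3281.
Step 5 — Magnitude: |H| = 0.9367 (-0.6 dB); phase: φ = -20.5°.

|H| = 0.9367 (-0.6 dB), φ = -20.5°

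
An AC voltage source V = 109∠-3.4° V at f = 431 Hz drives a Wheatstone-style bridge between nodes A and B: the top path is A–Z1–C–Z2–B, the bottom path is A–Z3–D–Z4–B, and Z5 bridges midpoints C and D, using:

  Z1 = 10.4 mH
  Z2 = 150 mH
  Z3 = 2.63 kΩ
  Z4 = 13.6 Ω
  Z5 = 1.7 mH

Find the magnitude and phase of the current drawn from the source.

Step 1 — Angular frequency: ω = 2π·f = 2π·431 = 2708 rad/s.
Step 2 — Component impedances:
  Z1: Z = jωL = j·2708·0.0104 = 0 + j28.16 Ω
  Z2: Z = jωL = j·2708·0.15 = 0 + j406.2 Ω
  Z3: Z = R = 2630 Ω
  Z4: Z = R = 13.6 Ω
  Z5: Z = jωL = j·2708·0.0017 = 0 + j4.604 Ω
Step 3 — Bridge requires nodal analysis (the Z5 bridge couples midpoints C and D, so the two paths cannot be reduced to a simple series/parallel combination). Setting node B to ground and injecting 1 A at node A, the 3-node admittance system at A, C, D solves to V_A = Z_AB = 13.69 + j33.15 Ω = 35.87∠67.6° Ω.
Step 4 — Source phasor: V = 109∠-3.4° V = 108.8 - j6.464 V.
Step 5 — Ohm's law: I = V / Z_total = (108.8 - j6.464) / (13.69 + j33.15) = 0.9911 - j2.873 A.
Step 6 — Convert to polar: |I| = 3.039 A, ∠I = -71.0°.

I = 3.039∠-71.0° A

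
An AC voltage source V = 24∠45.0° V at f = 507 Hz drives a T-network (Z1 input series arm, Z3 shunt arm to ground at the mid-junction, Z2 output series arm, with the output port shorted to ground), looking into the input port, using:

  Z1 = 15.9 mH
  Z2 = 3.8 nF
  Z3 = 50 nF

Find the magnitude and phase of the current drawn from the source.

Step 1 — Angular frequency: ω = 2π·f = 2π·507 = 3186 rad/s.
Step 2 — Component impedances:
  Z1: Z = jωL = j·3186·0.0159 = 0 + j50.65 Ω
  Z2: Z = 1/(jωC) = -j/(ω·C) = 0 - j8.261e+04 Ω
  Z3: Z = 1/(jωC) = -j/(ω·C) = 0 - j6278 Ω
Step 3 — With the output port shorted to ground, the output series arm Z2 runs from the junction to ground; the shunt arm Z3 also runs from the junction to ground. They appear in parallel: Z3 || Z2 = 0 - j5835 Ω.
Step 4 — Series with input arm Z1: Z_in = Z1 + (Z3 || Z2) = 0 - j5784 Ω = 5784∠-90.0° Ω.
Step 5 — Source phasor: V = 24∠45.0° V = 16.97 + j16.97 V.
Step 6 — Ohm's law: I = V / Z_total = (16.97 + j16.97) / (0 - j5784) = -0.002934 + j0.002934 A.
Step 7 — Convert to polar: |I| = 0.004149 A, ∠I = 135.0°.

I = 0.004149∠135.0° A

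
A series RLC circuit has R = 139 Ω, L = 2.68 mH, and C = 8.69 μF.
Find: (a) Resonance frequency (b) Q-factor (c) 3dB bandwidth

Step 1 — Resonance condition Im(Z)=0 gives ω₀ = 1/√(LC).
Step 2 — ω₀ = 1/√(0.00268·8.69e-06) = 6553 rad/s.
Step 3 — f₀ = ω₀/(2π) = 1043 Hz.
Step 4 — Series Q: Q = ω₀L/R = 6553·0.00268/139 = 0.1263.
Step 5 — 3dB bandwidth: Δω = ω₀/Q = 5.187e+04 rad/s; BW = Δω/(2π) = 8255 Hz.

(a) f₀ = 1043 Hz  (b) Q = 0.1263  (c) BW = 8255 Hz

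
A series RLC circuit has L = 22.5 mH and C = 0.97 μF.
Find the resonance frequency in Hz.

Step 1 — Resonance condition Im(Z)=0 gives ω₀ = 1/√(LC).
Step 2 — ω₀ = 1/√(0.0225·9.7e-07) = 6769 rad/s.
Step 3 — f₀ = ω₀/(2π) = 1077 Hz.

f₀ = 1077 Hz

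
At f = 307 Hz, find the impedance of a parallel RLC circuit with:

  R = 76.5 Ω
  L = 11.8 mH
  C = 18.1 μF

Step 1 — Angular frequency: ω = 2π·f = 2π·307 = 1929 rad/s.
Step 2 — Component impedances:
  R: Z = R = 76.5 Ω
  L: Z = jωL = j·1929·0.0118 = 0 + j22.76 Ω
  C: Z = 1/(jωC) = -j/(ω·C) = 0 - j28.64 Ω
Step 3 — Parallel combination: 1/Z_total = 1/R + 1/L + 1/C; Z_total = 51.82 + j35.76 Ω = 62.96∠34.6° Ω.

Z = 51.82 + j35.76 Ω = 62.96∠34.6° Ω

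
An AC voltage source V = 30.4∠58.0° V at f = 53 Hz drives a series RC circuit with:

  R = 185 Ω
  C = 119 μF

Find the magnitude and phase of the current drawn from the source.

Step 1 — Angular frequency: ω = 2π·f = 2π·53 = 333 rad/s.
Step 2 — Component impedances:
  R: Z = R = 185 Ω
  C: Z = 1/(jωC) = -j/(ω·C) = 0 - j25.23 Ω
Step 3 — Series combination: Z_total = R + C = 185 - j25.23 Ω = 186.7∠-7.8° Ω.
Step 4 — Source phasor: V = 30.4∠58.0° V = 16.11 + j25.78 V.
Step 5 — Ohm's law: I = V / Z_total = (16.11 + j25.78) / (185 - j25.23) = 0.06683 + j0.1485 A.
Step 6 — Convert to polar: |I| = 0.1628 A, ∠I = 65.8°.

I = 0.1628∠65.8° A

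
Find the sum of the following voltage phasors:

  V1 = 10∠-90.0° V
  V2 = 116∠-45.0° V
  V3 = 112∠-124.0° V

Step 1 — Convert each phasor to rectangular form:
  V1 = 10·(cos(-90.0°) + j·sin(-90.0°)) = 0 - j10 V
  V2 = 116·(cos(-45.0°) + j·sin(-45.0°)) = 82.02 - j82.02 V
  V3 = 112·(cos(-124.0°) + j·sin(-124.0°)) = -62.63 - j92.85 V
Step 2 — Sum components: V_total = 19.39 - j184.9 V.
Step 3 — Convert to polar: |V_total| = 185.9 V, ∠V_total = -84.0°.

V_total = 185.9∠-84.0° V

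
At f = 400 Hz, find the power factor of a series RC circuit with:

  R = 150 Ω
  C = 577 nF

Step 1 — Angular frequency: ω = 2π·f = 2π·400 = 2513 rad/s.
Step 2 — Component impedances:
  R: Z = R = 150 Ω
  C: Z = 1/(jωC) = -j/(ω·C) = 0 - j689.6 Ω
Step 3 — Series combination: Z_total = R + C = 150 - j689.6 Ω = 705.7∠-77.7° Ω.
Step 4 — Power factor: PF = cos(φ) = Re(Z)/|Z| = 150/705.7 = 0.2126.
Step 5 — Type: Im(Z) = -689.6 ⇒ leading (phase φ = -77.7°).

PF = 0.2126 (leading, φ = -77.7°)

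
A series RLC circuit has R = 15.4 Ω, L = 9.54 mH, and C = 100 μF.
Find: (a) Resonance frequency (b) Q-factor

Step 1 — Resonance condition Im(Z)=0 gives ω₀ = 1/√(LC).
Step 2 — ω₀ = 1/√(0.00954·0.0001) = 1024 rad/s.
Step 3 — f₀ = ω₀/(2π) = 162.9 Hz.
Step 4 — Series Q: Q = ω₀L/R = 1024·0.00954/15.4 = 0.6342.

(a) f₀ = 162.9 Hz  (b) Q = 0.6342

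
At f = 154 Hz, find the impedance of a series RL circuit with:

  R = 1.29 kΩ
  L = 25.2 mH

Step 1 — Angular frequency: ω = 2π·f = 2π·154 = 967.6 rad/s.
Step 2 — Component impedances:
  R: Z = R = 1290 Ω
  L: Z = jωL = j·967.6·0.0252 = 0 + j24.38 Ω
Step 3 — Series combination: Z_total = R + L = 1290 + j24.38 Ω = 1290∠1.1° Ω.

Z = 1290 + j24.38 Ω = 1290∠1.1° Ω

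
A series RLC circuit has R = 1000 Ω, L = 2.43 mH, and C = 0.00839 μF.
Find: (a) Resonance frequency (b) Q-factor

Step 1 — Resonance condition Im(Z)=0 gives ω₀ = 1/√(LC).
Step 2 — ω₀ = 1/√(0.00243·8.39e-09) = 2.215e+05 rad/s.
Step 3 — f₀ = ω₀/(2π) = 3.525e+04 Hz.
Step 4 — Series Q: Q = ω₀L/R = 2.215e+05·0.00243/1000 = 0.5382.

(a) f₀ = 3.525e+04 Hz  (b) Q = 0.5382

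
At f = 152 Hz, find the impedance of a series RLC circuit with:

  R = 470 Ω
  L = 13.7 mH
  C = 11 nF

Step 1 — Angular frequency: ω = 2π·f = 2π·152 = 955 rad/s.
Step 2 — Component impedances:
  R: Z = R = 470 Ω
  L: Z = jωL = j·955·0.0137 = 0 + j13.08 Ω
  C: Z = 1/(jωC) = -j/(ω·C) = 0 - j9.519e+04 Ω
Step 3 — Series combination: Z_total = R + L + C = 470 - j9.518e+04 Ω = 9.518e+04∠-89.7° Ω.

Z = 470 - j9.518e+04 Ω = 9.518e+04∠-89.7° Ω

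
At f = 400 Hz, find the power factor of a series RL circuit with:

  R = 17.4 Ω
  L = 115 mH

Step 1 — Angular frequency: ω = 2π·f = 2π·400 = 2513 rad/s.
Step 2 — Component impedances:
  R: Z = R = 17.4 Ω
  L: Z = jωL = j·2513·0.115 = 0 + j289 Ω
Step 3 — Series combination: Z_total = R + L = 17.4 + j289 Ω = 289.5∠86.6° Ω.
Step 4 — Power factor: PF = cos(φ) = Re(Z)/|Z| = 17.4/289.55 = 0.06009.
Step 5 — Type: Im(Z) = 289 ⇒ lagging (phase φ = 86.6°).

PF = 0.06009 (lagging, φ = 86.6°)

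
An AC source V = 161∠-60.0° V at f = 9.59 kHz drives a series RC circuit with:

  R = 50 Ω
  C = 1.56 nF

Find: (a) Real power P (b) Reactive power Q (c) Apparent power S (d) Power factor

Step 1 — Angular frequency: ω = 2π·f = 2π·9590 = 6.026e+04 rad/s.
Step 2 — Component impedances:
  R: Z = R = 50 Ω
  C: Z = 1/(jωC) = -j/(ω·C) = 0 - j1.064e+04 Ω
Step 3 — Series combination: Z_total = R + C = 50 - j1.064e+04 Ω = 1.064e+04∠-89.7° Ω.
Step 4 — Source phasor: V = 161∠-60.0° V = 80.5 - j139.4 V.
Step 5 — Current: I = V / Z = 0.01314 + j0.007505 A = 0.01513∠29.7° A.
Step 6 — Complex power: S = V·I* = 0.01145 - j2.436 VA.
Step 7 — Real power: P = Re(S) = 0.01145 W.
Step 8 — Reactive power: Q = Im(S) = -2.436 VAR.
Step 9 — Apparent power: |S| = 2.437 VA.
Step 10 — Power factor: PF = P/|S| = 0.0047 (leading).

(a) P = 0.01145 W  (b) Q = -2.436 VAR  (c) S = 2.437 VA  (d) PF = 0.0047 (leading)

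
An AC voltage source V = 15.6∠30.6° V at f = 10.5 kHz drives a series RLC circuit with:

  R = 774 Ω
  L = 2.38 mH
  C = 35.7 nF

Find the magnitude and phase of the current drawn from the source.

Step 1 — Angular frequency: ω = 2π·f = 2π·1.05e+04 = 6.597e+04 rad/s.
Step 2 — Component impedances:
  R: Z = R = 774 Ω
  L: Z = jωL = j·6.597e+04·0.00238 = 0 + j157 Ω
  C: Z = 1/(jωC) = -j/(ω·C) = 0 - j424.6 Ω
Step 3 — Series combination: Z_total = R + L + C = 774 - j267.6 Ω = 818.9∠-19.1° Ω.
Step 4 — Source phasor: V = 15.6∠30.6° V = 13.43 + j7.941 V.
Step 5 — Ohm's law: I = V / Z_total = (13.43 + j7.941) / (774 - j267.6) = 0.01233 + j0.01452 A.
Step 6 — Convert to polar: |I| = 0.01905 A, ∠I = 49.7°.

I = 0.01905∠49.7° A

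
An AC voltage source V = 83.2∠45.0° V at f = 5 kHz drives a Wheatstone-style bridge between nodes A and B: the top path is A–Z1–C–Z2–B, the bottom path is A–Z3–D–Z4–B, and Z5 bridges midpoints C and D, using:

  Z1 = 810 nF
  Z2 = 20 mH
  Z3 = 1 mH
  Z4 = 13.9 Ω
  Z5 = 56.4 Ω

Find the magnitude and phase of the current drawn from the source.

Step 1 — Angular frequency: ω = 2π·f = 2π·5000 = 3.142e+04 rad/s.
Step 2 — Component impedances:
  Z1: Z = 1/(jωC) = -j/(ω·C) = 0 - j39.3 Ω
  Z2: Z = jωL = j·3.142e+04·0.02 = 0 + j628.3 Ω
  Z3: Z = jωL = j·3.142e+04·0.001 = 0 + j31.42 Ω
  Z4: Z = R = 13.9 Ω
  Z5: Z = R = 56.4 Ω
Step 3 — Bridge requires nodal analysis (the Z5 bridge couples midpoints C and D, so the two paths cannot be reduced to a simple series/parallel combination). Setting node B to ground and injecting 1 A at node A, the 3-node admittance system at A, C, D solves to V_A = Z_AB = 30.15 + j32.41 Ω = 44.26∠47.1° Ω.
Step 4 — Source phasor: V = 83.2∠45.0° V = 58.83 + j58.83 V.
Step 5 — Ohm's law: I = V / Z_total = (58.83 + j58.83) / (30.15 + j32.41) = 1.878 - j0.06803 A.
Step 6 — Convert to polar: |I| = 1.88 A, ∠I = -2.1°.

I = 1.88∠-2.1° A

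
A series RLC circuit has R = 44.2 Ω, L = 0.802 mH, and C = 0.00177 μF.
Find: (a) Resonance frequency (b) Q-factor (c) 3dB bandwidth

Step 1 — Resonance condition Im(Z)=0 gives ω₀ = 1/√(LC).
Step 2 — ω₀ = 1/√(0.000802·1.77e-09) = 8.393e+05 rad/s.
Step 3 — f₀ = ω₀/(2π) = 1.336e+05 Hz.
Step 4 — Series Q: Q = ω₀L/R = 8.393e+05·0.000802/44.2 = 15.23.
Step 5 — 3dB bandwidth: Δω = ω₀/Q = 5.511e+04 rad/s; BW = Δω/(2π) = 8771 Hz.

(a) f₀ = 1.336e+05 Hz  (b) Q = 15.23  (c) BW = 8771 Hz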